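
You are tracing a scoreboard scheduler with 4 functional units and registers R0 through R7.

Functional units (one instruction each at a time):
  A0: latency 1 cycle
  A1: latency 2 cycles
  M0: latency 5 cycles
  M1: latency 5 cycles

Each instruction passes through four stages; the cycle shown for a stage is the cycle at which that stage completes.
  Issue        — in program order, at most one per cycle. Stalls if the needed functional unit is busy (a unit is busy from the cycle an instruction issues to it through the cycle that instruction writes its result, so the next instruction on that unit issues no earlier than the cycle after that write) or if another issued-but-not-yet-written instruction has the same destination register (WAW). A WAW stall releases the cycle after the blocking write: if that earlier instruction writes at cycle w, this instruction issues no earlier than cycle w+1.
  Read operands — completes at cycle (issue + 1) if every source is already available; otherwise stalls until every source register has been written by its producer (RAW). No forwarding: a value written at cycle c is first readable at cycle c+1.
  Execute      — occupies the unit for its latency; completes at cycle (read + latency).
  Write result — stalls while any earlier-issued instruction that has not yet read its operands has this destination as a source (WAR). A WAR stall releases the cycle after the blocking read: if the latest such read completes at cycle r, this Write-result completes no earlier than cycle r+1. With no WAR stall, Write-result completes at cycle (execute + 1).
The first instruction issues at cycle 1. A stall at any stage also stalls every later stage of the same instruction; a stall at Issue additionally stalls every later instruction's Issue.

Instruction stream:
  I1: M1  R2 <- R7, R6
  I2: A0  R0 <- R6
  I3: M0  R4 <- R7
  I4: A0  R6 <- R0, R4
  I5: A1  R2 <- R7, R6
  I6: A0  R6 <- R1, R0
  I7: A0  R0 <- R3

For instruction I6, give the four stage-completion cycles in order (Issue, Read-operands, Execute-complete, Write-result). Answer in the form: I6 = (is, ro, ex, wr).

c1: I1 issues→M1
c2: I1 reads, I2 issues→A0
c3: I2 reads, I3 issues→M0
c4: I2 exec-done, I3 reads
c5: I2 writes R0
c6: I4 issues→A0
c7: I1 exec-done
c8: I1 writes R2
c9: I3 exec-done, I5 issues→A1
c10: I3 writes R4
c11: I4 reads
c12: I4 exec-done
c13: I4 writes R6
c14: I5 reads, I6 issues→A0
c15: I6 reads
c16: I5 exec-done, I6 exec-done
c17: I5 writes R2, I6 writes R6
c18: I7 issues→A0
c19: I7 reads
c20: I7 exec-done
c21: I7 writes R0

I6 = (14, 15, 16, 17)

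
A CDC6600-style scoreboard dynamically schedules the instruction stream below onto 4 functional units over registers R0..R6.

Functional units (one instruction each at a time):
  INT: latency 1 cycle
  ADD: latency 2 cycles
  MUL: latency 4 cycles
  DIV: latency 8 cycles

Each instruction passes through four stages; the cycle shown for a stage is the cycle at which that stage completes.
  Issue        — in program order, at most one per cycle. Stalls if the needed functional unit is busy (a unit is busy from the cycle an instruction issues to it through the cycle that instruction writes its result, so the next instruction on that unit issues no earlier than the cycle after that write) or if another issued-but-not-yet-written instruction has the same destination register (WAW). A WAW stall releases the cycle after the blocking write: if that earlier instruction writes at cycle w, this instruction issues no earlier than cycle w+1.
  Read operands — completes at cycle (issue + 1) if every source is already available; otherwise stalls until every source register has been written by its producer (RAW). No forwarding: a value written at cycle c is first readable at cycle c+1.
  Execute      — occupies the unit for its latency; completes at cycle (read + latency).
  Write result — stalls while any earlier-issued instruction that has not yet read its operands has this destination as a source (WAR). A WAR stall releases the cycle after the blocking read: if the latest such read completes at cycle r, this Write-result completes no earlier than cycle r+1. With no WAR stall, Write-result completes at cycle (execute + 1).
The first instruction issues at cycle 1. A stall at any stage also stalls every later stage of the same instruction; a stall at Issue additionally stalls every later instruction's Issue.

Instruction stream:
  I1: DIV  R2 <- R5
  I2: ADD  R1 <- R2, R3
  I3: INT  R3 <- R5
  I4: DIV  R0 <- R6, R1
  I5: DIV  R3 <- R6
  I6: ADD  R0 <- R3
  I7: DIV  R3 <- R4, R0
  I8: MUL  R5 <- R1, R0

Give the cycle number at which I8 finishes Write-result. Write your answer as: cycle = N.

[1] I1 dispatched to DIV
[2] I1 operands ready | I2 dispatched to ADD
[3] I3 dispatched to INT
[4] I3 operands ready
[5] I3 complete
[10] I1 complete
[11] R2←I1
[12] I2 operands ready | I4 dispatched to DIV
[13] R3←I3
[14] I2 complete
[15] R1←I2
[16] I4 operands ready
[24] I4 complete
[25] R0←I4
[26] I5 dispatched to DIV
[27] I5 operands ready | I6 dispatched to ADD
[35] I5 complete
[36] R3←I5
[37] I6 operands ready | I7 dispatched to DIV
[38] I8 dispatched to MUL
[39] I6 complete
[40] R0←I6
[41] I7 operands ready | I8 operands ready
[45] I8 complete
[46] R5←I8
[49] I7 complete
[50] R3←I7

cycle = 46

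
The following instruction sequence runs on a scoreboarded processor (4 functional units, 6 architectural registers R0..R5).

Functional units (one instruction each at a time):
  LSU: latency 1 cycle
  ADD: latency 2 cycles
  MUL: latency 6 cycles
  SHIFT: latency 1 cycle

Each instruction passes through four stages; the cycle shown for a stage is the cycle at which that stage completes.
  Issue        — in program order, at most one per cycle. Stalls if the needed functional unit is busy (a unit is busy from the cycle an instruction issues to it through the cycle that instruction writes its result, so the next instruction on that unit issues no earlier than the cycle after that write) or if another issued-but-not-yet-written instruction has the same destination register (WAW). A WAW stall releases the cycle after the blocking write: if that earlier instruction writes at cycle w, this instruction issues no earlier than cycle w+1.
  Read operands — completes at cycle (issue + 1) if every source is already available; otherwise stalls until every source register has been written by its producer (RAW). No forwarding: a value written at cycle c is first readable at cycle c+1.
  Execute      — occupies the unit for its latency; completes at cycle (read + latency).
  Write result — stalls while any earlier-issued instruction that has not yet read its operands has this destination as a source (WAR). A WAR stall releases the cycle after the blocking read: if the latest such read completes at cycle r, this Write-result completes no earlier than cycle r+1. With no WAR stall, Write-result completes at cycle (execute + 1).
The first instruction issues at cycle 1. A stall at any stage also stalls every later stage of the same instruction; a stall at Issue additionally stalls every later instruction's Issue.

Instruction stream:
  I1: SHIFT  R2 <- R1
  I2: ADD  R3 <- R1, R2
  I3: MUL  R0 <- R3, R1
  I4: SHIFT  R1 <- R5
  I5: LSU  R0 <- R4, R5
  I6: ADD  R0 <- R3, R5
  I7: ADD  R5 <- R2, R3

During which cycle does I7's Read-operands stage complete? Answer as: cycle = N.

I1  is:1  ro:2  ex:3  wr:4
I2  is:2  ro:5  ex:7  wr:8  — RAW R2: wait I1 write@4
I3  is:3  ro:9  ex:15  wr:16  — RAW R3: wait I2 write@8
I4  is:5  ro:6  ex:7  wr:10  — struct: SHIFT busy until I1 writes@4, WAR R1: wait I3 read@9
I5  is:17  ro:18  ex:19  wr:20  — WAW R0: wait I3 write@16
I6  is:21  ro:22  ex:24  wr:25  — WAW R0: wait I5 write@20
I7  is:26  ro:27  ex:29  wr:30  — struct: ADD busy until I6 writes@25

cycle = 27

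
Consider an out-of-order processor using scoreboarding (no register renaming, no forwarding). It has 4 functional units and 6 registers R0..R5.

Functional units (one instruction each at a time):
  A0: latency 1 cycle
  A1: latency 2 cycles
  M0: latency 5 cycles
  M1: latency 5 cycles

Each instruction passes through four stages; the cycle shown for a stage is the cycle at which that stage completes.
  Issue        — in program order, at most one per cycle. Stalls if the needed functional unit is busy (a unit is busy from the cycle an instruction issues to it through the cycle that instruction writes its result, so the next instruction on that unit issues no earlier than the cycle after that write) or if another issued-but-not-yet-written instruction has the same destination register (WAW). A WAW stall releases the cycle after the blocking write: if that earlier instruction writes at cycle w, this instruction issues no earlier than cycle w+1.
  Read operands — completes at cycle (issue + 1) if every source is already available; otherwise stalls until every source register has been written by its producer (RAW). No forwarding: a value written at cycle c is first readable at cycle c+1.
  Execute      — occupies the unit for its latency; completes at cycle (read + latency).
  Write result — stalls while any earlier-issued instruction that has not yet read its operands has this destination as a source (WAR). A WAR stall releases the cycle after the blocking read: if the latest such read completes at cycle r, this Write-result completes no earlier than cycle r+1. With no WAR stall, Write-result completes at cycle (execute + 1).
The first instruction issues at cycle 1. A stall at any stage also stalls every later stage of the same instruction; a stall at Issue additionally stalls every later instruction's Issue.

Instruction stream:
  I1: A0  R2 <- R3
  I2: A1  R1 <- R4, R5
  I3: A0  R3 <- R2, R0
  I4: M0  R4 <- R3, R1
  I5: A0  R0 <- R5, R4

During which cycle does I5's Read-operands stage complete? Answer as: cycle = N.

cycle = 16

I1  is:1  ro:2  ex:3  wr:4
I2  is:2  ro:3  ex:5  wr:6
I3  is:5  ro:6  ex:7  wr:8  — struct: A0 busy until I1 writes@4
I4  is:6  ro:9  ex:14  wr:15  — RAW R3: wait I3 write@8
I5  is:9  ro:16  ex:17  wr:18  — struct: A0 busy until I3 writes@8, RAW R4: wait I4 write@15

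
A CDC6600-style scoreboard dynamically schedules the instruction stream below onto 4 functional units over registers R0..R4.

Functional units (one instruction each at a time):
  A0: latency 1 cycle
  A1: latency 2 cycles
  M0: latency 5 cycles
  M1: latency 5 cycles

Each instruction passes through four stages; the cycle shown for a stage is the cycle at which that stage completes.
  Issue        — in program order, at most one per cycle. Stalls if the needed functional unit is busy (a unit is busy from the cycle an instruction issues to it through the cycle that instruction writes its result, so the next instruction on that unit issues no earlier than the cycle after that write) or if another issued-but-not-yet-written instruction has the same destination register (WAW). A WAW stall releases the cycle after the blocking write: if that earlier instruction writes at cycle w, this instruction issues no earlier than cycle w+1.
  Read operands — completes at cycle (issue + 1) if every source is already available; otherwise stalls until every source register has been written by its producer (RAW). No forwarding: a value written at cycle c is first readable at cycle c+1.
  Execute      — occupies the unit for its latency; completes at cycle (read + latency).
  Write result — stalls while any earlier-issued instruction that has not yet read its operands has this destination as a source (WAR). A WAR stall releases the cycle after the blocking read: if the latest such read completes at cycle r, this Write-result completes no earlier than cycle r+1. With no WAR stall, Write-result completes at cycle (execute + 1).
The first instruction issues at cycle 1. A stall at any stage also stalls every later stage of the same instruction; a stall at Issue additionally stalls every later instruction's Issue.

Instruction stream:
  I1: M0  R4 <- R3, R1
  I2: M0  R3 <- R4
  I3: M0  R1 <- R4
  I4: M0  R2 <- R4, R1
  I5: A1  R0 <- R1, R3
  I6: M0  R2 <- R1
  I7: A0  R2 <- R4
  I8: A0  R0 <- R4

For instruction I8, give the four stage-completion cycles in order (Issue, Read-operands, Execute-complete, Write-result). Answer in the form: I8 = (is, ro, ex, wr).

I8 = (45, 46, 47, 48)

c1: issue I1 (M0)
c2: I1 read-ops
c7: I1 finished on M0
c8: I1→R4
c9: issue I2 (M0)
c10: I2 read-ops
c15: I2 finished on M0
c16: I2→R3
c17: issue I3 (M0)
c18: I3 read-ops
c23: I3 finished on M0
c24: I3→R1
c25: issue I4 (M0)
c26: I4 read-ops · issue I5 (A1)
c27: I5 read-ops
c29: I5 finished on A1
c30: I5→R0
c31: I4 finished on M0
c32: I4→R2
c33: issue I6 (M0)
c34: I6 read-ops
c39: I6 finished on M0
c40: I6→R2
c41: issue I7 (A0)
c42: I7 read-ops
c43: I7 finished on A0
c44: I7→R2
c45: issue I8 (A0)
c46: I8 read-ops
c47: I8 finished on A0
c48: I8→R0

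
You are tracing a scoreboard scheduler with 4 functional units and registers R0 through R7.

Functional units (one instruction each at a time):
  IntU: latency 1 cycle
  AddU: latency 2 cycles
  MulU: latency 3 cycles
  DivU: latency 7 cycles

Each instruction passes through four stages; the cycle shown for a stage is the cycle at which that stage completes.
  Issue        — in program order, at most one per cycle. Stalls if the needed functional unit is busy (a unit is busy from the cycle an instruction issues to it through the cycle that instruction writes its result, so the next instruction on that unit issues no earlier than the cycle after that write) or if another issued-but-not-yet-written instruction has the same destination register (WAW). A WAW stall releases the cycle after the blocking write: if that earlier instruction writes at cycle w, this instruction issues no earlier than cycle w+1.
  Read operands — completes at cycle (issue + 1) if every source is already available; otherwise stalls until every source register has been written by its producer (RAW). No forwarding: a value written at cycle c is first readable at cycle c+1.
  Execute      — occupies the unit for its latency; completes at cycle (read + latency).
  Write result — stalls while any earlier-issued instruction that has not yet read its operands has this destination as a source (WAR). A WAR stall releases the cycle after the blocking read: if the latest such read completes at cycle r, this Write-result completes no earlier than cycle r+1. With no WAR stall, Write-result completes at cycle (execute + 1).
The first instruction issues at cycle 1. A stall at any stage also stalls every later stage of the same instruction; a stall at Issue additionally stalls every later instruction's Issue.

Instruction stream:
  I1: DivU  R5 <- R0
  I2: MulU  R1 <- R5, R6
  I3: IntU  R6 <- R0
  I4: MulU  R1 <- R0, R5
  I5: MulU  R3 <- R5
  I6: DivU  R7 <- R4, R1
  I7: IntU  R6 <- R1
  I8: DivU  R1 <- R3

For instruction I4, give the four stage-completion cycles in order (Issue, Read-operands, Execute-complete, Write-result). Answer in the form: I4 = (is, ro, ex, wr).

c1: I1 dispatched to DivU
c2: I1 operands ready · I2 dispatched to MulU
c3: I3 dispatched to IntU
c4: I3 operands ready
c5: I3 complete
c9: I1 complete
c10: R5←I1
c11: I2 operands ready
c12: R6←I3
c14: I2 complete
c15: R1←I2
c16: I4 dispatched to MulU
c17: I4 operands ready
c20: I4 complete
c21: R1←I4
c22: I5 dispatched to MulU
c23: I5 operands ready · I6 dispatched to DivU
c24: I6 operands ready · I7 dispatched to IntU
c25: I7 operands ready
c26: I5 complete · I7 complete
c27: R3←I5 · R6←I7
c31: I6 complete
c32: R7←I6
c33: I8 dispatched to DivU
c34: I8 operands ready
c41: I8 complete
c42: R1←I8

I4 = (16, 17, 20, 21)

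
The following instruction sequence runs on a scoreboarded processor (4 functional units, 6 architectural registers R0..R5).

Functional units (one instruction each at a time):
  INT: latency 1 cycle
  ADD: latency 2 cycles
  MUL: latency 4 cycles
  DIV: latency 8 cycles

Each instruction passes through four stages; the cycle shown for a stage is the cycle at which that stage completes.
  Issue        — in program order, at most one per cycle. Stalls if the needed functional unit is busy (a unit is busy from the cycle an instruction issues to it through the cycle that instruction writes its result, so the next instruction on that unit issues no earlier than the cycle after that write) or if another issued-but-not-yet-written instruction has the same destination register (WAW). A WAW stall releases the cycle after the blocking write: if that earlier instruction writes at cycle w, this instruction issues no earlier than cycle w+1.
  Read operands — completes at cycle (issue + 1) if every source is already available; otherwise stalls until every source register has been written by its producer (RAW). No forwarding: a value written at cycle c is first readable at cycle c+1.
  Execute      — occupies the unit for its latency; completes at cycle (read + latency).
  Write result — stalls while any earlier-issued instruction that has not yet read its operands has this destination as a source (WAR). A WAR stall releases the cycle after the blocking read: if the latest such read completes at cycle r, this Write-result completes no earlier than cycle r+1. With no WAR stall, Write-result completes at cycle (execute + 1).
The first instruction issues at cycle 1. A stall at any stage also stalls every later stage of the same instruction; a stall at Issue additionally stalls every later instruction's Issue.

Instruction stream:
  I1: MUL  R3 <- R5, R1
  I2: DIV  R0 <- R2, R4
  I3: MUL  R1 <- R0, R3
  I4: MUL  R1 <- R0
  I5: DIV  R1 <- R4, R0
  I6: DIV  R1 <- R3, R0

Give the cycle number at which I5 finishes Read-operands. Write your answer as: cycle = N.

I1 -> (1, 2, 6, 7)
I2 -> (2, 3, 11, 12)
I3 -> (8, 13, 17, 18)  // struct: MUL busy until I1 writes@7, RAW R0: wait I2 write@12
I4 -> (19, 20, 24, 25)  // struct: MUL busy until I3 writes@18
I5 -> (26, 27, 35, 36)  // WAW R1: wait I4 write@25
I6 -> (37, 38, 46, 47)  // struct: DIV busy until I5 writes@36

cycle = 27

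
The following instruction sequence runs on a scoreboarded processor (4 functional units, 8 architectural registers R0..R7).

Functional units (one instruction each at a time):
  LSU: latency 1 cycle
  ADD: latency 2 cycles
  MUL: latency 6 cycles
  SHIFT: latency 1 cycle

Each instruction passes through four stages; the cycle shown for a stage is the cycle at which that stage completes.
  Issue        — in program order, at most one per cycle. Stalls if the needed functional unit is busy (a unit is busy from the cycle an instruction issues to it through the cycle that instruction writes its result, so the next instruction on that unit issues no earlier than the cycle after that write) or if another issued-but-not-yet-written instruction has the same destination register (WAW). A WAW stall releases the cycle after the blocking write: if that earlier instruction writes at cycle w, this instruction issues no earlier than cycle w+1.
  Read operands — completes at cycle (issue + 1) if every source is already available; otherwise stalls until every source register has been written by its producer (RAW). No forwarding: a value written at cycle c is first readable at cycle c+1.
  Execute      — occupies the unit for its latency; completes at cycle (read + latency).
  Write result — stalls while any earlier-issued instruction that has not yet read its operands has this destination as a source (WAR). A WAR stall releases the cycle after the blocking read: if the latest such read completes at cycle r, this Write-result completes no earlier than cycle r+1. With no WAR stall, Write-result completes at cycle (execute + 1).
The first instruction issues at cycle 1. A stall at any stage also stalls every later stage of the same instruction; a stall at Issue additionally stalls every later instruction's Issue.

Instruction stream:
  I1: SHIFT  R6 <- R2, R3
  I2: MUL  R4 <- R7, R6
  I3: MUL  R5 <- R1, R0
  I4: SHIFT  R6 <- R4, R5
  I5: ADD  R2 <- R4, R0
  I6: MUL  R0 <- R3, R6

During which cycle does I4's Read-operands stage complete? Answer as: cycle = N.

cycle 1: I1→SHIFT
cycle 2: I1 RO · I2→MUL
cycle 3: I1 EX
cycle 4: I1 WR R6
cycle 5: I2 RO
cycle 11: I2 EX
cycle 12: I2 WR R4
cycle 13: I3→MUL
cycle 14: I3 RO · I4→SHIFT
cycle 15: I5→ADD
cycle 16: I5 RO
cycle 18: I5 EX
cycle 19: I5 WR R2
cycle 20: I3 EX
cycle 21: I3 WR R5
cycle 22: I4 RO · I6→MUL
cycle 23: I4 EX
cycle 24: I4 WR R6
cycle 25: I6 RO
cycle 31: I6 EX
cycle 32: I6 WR R0

cycle = 22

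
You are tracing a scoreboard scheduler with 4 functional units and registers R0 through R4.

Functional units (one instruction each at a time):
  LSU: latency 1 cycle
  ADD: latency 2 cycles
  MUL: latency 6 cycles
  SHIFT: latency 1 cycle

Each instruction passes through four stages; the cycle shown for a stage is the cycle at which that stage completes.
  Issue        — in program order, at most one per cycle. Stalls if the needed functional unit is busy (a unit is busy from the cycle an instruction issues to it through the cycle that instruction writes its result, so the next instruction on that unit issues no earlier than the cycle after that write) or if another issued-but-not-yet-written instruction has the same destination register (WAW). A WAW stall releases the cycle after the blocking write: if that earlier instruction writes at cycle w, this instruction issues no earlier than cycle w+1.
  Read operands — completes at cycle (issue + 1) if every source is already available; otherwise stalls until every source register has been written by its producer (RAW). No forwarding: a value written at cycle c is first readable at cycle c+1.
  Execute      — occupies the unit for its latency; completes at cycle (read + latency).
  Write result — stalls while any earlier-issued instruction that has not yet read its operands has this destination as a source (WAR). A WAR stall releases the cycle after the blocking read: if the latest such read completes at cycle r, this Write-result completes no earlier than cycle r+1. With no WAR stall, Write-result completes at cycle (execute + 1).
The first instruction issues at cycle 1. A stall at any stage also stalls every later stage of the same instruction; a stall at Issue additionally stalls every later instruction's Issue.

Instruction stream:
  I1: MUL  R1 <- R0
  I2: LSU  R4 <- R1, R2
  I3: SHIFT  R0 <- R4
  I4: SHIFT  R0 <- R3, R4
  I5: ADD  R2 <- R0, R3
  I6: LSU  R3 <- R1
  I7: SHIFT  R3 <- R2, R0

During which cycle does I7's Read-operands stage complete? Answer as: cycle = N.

  I1 | 1 | 2 | 8 | 9
  I2 | 2 | 10 | 11 | 12   RAW R1: wait I1 write@9
  I3 | 3 | 13 | 14 | 15   RAW R4: wait I2 write@12
  I4 | 16 | 17 | 18 | 19   struct: SHIFT busy until I3 writes@15
  I5 | 17 | 20 | 22 | 23   RAW R0: wait I4 write@19
  I6 | 18 | 19 | 20 | 21
  I7 | 22 | 24 | 25 | 26   WAW R3: wait I6 write@21 · RAW R2: wait I5 write@23

cycle = 24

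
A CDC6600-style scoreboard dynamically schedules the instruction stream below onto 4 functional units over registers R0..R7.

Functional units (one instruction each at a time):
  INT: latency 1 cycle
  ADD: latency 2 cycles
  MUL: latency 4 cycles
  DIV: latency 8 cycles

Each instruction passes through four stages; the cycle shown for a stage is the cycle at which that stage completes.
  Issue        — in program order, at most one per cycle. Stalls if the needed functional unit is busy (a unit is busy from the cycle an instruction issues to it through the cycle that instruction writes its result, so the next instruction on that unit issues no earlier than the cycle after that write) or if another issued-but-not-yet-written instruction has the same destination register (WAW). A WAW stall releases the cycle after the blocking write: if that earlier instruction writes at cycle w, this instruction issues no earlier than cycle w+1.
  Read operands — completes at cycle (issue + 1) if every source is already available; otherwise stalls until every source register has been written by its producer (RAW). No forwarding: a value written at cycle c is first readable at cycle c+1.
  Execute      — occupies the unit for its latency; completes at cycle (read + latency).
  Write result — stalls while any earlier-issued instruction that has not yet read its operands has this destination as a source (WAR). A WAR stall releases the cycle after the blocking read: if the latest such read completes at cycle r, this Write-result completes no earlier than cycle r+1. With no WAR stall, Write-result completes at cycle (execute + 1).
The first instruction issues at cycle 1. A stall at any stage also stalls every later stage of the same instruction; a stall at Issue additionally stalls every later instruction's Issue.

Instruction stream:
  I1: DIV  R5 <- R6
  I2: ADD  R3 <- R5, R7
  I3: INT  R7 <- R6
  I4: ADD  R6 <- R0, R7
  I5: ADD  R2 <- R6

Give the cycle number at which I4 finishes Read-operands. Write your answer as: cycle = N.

cycle = 17

I1: IS=1 RO=2 EX=10 WR=11
I2: IS=2 RO=12 EX=14 WR=15  [RAW R5: wait I1 write@11]
I3: IS=3 RO=4 EX=5 WR=13  [WAR R7: wait I2 read@12]
I4: IS=16 RO=17 EX=19 WR=20  [struct: ADD busy until I2 writes@15]
I5: IS=21 RO=22 EX=24 WR=25  [struct: ADD busy until I4 writes@20]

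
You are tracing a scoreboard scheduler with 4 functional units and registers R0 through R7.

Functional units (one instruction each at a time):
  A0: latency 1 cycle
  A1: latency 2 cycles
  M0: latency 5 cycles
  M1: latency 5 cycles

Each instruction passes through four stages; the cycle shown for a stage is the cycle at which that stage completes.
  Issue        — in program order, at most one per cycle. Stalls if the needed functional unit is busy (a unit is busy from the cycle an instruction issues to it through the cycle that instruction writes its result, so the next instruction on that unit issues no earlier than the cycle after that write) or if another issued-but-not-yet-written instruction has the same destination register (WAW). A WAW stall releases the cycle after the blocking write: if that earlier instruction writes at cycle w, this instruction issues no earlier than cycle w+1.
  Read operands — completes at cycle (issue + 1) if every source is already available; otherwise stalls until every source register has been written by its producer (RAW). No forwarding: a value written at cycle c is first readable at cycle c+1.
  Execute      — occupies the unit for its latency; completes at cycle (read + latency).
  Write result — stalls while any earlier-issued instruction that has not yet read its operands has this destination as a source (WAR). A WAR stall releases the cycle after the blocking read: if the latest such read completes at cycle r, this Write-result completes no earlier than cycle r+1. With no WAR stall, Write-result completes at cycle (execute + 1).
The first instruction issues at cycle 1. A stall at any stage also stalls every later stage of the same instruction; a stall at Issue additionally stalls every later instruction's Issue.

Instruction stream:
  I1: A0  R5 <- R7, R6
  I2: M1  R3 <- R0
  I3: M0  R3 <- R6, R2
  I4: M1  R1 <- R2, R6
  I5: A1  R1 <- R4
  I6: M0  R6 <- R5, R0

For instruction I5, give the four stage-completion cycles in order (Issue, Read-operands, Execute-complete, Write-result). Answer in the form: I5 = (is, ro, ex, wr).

I5 = (19, 20, 22, 23)

c1: I1 dispatched to A0
c2: I1 operands ready · I2 dispatched to M1
c3: I1 complete · I2 operands ready
c4: R5←I1
c8: I2 complete
c9: R3←I2
c10: I3 dispatched to M0
c11: I3 operands ready · I4 dispatched to M1
c12: I4 operands ready
c16: I3 complete
c17: R3←I3 · I4 complete
c18: R1←I4
c19: I5 dispatched to A1
c20: I5 operands ready · I6 dispatched to M0
c21: I6 operands ready
c22: I5 complete
c23: R1←I5
c26: I6 complete
c27: R6←I6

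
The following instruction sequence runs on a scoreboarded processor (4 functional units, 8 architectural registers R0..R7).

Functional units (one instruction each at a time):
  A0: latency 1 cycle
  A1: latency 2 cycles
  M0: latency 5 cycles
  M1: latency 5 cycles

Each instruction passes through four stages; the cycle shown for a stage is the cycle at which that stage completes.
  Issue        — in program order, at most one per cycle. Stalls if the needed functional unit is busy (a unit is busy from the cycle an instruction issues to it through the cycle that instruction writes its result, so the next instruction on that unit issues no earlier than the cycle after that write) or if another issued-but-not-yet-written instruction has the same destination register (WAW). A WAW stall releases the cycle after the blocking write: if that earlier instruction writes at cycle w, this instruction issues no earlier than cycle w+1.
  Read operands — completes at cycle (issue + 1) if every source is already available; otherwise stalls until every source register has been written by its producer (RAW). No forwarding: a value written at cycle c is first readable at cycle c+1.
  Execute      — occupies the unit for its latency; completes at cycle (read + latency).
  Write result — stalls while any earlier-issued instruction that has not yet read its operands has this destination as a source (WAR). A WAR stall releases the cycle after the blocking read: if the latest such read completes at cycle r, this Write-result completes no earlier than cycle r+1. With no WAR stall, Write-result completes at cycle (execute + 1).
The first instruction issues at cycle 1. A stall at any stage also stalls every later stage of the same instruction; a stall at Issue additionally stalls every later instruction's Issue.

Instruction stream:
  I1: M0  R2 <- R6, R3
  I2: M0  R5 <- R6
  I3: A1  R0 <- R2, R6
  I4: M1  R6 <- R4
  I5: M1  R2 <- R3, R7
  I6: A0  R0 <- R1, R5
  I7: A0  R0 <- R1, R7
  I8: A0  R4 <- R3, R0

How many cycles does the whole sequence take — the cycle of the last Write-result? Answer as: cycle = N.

c1: I1 dispatched to M0
c2: I1 operands ready
c7: I1 complete
c8: R2←I1
c9: I2 dispatched to M0
c10: I2 operands ready; I3 dispatched to A1
c11: I3 operands ready; I4 dispatched to M1
c12: I4 operands ready
c13: I3 complete
c14: R0←I3
c15: I2 complete
c16: R5←I2
c17: I4 complete
c18: R6←I4
c19: I5 dispatched to M1
c20: I5 operands ready; I6 dispatched to A0
c21: I6 operands ready
c22: I6 complete
c23: R0←I6
c24: I7 dispatched to A0
c25: I5 complete; I7 operands ready
c26: R2←I5; I7 complete
c27: R0←I7
c28: I8 dispatched to A0
c29: I8 operands ready
c30: I8 complete
c31: R4←I8

cycle = 31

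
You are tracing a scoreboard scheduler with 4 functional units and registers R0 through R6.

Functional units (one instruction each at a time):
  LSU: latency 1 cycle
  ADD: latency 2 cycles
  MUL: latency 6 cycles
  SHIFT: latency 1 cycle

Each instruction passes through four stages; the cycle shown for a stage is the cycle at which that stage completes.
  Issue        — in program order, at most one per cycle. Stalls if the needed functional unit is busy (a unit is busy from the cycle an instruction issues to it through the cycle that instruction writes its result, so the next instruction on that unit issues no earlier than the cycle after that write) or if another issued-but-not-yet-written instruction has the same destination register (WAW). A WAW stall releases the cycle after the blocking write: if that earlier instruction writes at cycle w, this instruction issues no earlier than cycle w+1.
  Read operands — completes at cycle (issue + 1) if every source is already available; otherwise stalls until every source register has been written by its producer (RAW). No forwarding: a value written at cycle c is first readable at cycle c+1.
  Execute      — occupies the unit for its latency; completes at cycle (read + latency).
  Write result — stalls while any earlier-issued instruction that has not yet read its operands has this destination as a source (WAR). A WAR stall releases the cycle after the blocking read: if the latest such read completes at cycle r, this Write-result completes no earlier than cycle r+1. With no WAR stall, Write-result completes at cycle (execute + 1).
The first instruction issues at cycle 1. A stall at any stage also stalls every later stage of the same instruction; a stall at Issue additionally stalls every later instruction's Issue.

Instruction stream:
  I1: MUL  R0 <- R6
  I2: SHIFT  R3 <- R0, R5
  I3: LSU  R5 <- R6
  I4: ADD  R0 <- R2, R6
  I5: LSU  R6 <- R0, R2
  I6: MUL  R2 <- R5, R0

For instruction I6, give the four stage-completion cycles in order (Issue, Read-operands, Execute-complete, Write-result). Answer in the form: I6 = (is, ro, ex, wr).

I1: IS=1 RO=2 EX=8 WR=9
I2: IS=2 RO=10 EX=11 WR=12  [RAW R0: wait I1 write@9]
I3: IS=3 RO=4 EX=5 WR=11  [WAR R5: wait I2 read@10]
I4: IS=10 RO=11 EX=13 WR=14  [WAW R0: wait I1 write@9]
I5: IS=12 RO=15 EX=16 WR=17  [struct: LSU busy until I3 writes@11; RAW R0: wait I4 write@14]
I6: IS=13 RO=15 EX=21 WR=22  [RAW R0: wait I4 write@14]

I6 = (13, 15, 21, 22)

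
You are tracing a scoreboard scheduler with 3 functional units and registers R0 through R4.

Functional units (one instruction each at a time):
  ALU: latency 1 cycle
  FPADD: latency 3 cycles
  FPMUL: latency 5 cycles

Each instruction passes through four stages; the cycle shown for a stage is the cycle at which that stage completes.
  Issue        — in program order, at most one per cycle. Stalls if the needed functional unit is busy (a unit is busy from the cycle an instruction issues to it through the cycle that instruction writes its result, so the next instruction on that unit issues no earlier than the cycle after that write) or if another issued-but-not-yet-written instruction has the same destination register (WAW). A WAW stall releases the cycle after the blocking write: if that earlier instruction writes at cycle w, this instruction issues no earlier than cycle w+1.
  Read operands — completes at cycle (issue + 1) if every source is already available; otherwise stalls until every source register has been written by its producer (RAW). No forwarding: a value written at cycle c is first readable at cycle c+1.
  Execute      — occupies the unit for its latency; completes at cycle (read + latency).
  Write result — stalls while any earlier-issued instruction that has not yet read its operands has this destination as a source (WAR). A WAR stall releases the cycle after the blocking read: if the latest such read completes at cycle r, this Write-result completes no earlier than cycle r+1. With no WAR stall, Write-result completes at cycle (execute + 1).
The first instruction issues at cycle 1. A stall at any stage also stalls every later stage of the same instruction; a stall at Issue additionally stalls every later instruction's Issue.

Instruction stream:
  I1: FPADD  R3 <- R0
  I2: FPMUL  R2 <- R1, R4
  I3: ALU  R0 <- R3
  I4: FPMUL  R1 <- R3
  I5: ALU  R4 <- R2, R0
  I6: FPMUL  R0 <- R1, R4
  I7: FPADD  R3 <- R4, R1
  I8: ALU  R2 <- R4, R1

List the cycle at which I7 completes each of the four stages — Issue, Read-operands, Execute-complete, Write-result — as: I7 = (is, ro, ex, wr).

I7 = (19, 20, 23, 24)

cycle 1: I1 dispatched to FPADD
cycle 2: I1 operands ready; I2 dispatched to FPMUL
cycle 3: I2 operands ready; I3 dispatched to ALU
cycle 5: I1 complete
cycle 6: R3←I1
cycle 7: I3 operands ready
cycle 8: I2 complete; I3 complete
cycle 9: R2←I2; R0←I3
cycle 10: I4 dispatched to FPMUL
cycle 11: I4 operands ready; I5 dispatched to ALU
cycle 12: I5 operands ready
cycle 13: I5 complete
cycle 14: R4←I5
cycle 16: I4 complete
cycle 17: R1←I4
cycle 18: I6 dispatched to FPMUL
cycle 19: I6 operands ready; I7 dispatched to FPADD
cycle 20: I7 operands ready; I8 dispatched to ALU
cycle 21: I8 operands ready
cycle 22: I8 complete
cycle 23: I7 complete; R2←I8
cycle 24: I6 complete; R3←I7
cycle 25: R0←I6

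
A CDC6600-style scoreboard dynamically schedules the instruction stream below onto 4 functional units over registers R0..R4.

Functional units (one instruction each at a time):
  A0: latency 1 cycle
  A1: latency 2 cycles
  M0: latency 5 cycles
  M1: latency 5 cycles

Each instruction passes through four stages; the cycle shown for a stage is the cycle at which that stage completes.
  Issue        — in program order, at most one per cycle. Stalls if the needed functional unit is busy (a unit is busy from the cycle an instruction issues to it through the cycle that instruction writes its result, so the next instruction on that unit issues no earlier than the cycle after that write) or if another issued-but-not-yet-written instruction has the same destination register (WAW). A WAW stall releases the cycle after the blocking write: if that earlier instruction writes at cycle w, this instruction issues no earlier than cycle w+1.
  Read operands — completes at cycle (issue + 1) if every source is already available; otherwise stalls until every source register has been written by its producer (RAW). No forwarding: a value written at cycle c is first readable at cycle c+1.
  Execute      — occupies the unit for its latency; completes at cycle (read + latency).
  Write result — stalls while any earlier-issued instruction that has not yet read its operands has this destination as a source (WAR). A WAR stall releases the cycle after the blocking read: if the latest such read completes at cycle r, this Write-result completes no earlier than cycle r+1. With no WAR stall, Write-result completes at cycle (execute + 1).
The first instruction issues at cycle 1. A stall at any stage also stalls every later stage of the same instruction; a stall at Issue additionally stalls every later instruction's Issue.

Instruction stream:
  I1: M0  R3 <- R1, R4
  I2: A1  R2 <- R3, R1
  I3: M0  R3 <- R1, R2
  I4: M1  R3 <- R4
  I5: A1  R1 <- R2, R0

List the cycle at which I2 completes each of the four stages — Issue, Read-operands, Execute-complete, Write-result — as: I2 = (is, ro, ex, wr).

t=1  I1 dispatched to M0
t=2  I1 operands ready | I2 dispatched to A1
t=7  I1 complete
t=8  R3←I1
t=9  I2 operands ready | I3 dispatched to M0
t=11  I2 complete
t=12  R2←I2
t=13  I3 operands ready
t=18  I3 complete
t=19  R3←I3
t=20  I4 dispatched to M1
t=21  I4 operands ready | I5 dispatched to A1
t=22  I5 operands ready
t=24  I5 complete
t=25  R1←I5
t=26  I4 complete
t=27  R3←I4

I2 = (2, 9, 11, 12)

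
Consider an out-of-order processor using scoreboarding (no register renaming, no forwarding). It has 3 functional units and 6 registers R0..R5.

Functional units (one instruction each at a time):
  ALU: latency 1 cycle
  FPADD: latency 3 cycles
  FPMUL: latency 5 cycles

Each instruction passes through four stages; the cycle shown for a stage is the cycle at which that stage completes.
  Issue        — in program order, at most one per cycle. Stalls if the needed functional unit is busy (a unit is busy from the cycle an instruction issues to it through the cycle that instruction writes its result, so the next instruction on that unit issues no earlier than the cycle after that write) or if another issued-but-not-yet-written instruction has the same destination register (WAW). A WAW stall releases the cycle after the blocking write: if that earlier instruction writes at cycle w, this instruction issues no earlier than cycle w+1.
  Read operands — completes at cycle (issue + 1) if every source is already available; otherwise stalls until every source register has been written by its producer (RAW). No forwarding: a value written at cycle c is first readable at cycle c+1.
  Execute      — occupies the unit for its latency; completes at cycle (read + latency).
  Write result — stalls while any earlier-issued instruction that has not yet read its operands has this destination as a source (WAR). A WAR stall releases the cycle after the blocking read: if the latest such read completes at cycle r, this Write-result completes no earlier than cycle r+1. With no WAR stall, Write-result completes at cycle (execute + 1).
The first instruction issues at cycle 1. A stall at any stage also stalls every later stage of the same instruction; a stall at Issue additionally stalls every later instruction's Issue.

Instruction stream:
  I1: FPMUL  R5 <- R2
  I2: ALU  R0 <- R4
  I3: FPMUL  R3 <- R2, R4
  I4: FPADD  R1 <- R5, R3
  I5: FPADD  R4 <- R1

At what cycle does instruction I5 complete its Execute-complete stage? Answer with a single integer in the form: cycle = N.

cycle = 26

[1] I1→FPMUL
[2] I1 RO, I2→ALU
[3] I2 RO
[4] I2 EX
[5] I2 WR R0
[7] I1 EX
[8] I1 WR R5
[9] I3→FPMUL
[10] I3 RO, I4→FPADD
[15] I3 EX
[16] I3 WR R3
[17] I4 RO
[20] I4 EX
[21] I4 WR R1
[22] I5→FPADD
[23] I5 RO
[26] I5 EX
[27] I5 WR R4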